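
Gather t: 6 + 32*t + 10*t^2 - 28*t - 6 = 10*t^2 + 4*t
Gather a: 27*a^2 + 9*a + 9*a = 27*a^2 + 18*a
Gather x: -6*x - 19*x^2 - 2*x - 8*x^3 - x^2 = -8*x^3 - 20*x^2 - 8*x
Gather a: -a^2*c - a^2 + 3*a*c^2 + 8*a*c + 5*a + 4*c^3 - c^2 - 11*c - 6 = a^2*(-c - 1) + a*(3*c^2 + 8*c + 5) + 4*c^3 - c^2 - 11*c - 6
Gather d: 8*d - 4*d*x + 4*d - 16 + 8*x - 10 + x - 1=d*(12 - 4*x) + 9*x - 27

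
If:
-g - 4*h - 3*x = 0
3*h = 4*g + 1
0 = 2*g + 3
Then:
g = -3/2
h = -5/3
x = 49/18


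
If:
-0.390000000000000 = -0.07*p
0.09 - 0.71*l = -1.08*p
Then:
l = 8.60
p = 5.57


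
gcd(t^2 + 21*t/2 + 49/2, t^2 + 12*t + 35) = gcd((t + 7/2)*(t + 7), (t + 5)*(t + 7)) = t + 7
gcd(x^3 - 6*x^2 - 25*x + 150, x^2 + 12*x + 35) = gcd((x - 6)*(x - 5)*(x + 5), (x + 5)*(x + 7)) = x + 5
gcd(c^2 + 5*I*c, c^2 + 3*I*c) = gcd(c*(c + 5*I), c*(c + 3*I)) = c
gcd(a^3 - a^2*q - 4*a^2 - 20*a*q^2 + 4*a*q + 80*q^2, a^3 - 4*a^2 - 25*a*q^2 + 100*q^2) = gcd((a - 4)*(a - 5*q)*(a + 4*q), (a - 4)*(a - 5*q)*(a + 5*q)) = -a^2 + 5*a*q + 4*a - 20*q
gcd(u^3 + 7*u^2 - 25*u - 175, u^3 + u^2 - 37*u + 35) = u^2 + 2*u - 35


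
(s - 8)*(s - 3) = s^2 - 11*s + 24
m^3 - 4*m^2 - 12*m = m*(m - 6)*(m + 2)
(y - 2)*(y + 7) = y^2 + 5*y - 14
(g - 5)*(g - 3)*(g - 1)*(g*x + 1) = g^4*x - 9*g^3*x + g^3 + 23*g^2*x - 9*g^2 - 15*g*x + 23*g - 15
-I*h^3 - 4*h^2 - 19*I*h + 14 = (h - 7*I)*(h + 2*I)*(-I*h + 1)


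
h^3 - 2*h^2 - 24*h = h*(h - 6)*(h + 4)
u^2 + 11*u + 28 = (u + 4)*(u + 7)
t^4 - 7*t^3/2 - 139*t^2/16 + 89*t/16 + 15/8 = (t - 5)*(t - 3/4)*(t + 1/4)*(t + 2)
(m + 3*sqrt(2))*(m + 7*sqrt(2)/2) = m^2 + 13*sqrt(2)*m/2 + 21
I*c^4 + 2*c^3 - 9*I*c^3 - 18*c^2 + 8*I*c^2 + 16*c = c*(c - 8)*(c - 2*I)*(I*c - I)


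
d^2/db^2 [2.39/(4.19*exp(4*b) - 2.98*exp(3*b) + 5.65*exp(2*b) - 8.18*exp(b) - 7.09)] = ((-160.2256*exp(3*b) + 64.0998*exp(2*b) - 54.014*exp(b) + 19.5502)*(-4.19*exp(4*b) + 2.98*exp(3*b) - 5.65*exp(2*b) + 8.18*exp(b) + 7.09) - 2.39*(16.76*exp(3*b) - 8.94*exp(2*b) + 11.3*exp(b) - 8.18)*(33.52*exp(3*b) - 17.88*exp(2*b) + 22.6*exp(b) - 16.36)*exp(b))*exp(b)/(-4.19*exp(4*b) + 2.98*exp(3*b) - 5.65*exp(2*b) + 8.18*exp(b) + 7.09)^3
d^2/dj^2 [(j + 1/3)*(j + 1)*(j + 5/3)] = 6*j + 6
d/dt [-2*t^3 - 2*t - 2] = -6*t^2 - 2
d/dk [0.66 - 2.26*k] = -2.26000000000000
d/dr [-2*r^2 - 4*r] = -4*r - 4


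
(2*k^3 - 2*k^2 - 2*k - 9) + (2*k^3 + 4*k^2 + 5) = 4*k^3 + 2*k^2 - 2*k - 4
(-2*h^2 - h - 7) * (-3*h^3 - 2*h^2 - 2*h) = 6*h^5 + 7*h^4 + 27*h^3 + 16*h^2 + 14*h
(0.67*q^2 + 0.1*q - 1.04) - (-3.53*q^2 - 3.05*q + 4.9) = 4.2*q^2 + 3.15*q - 5.94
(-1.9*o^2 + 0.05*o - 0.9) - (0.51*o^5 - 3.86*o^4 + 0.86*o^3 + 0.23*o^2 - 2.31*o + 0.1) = -0.51*o^5 + 3.86*o^4 - 0.86*o^3 - 2.13*o^2 + 2.36*o - 1.0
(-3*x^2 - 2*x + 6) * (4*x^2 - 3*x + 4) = -12*x^4 + x^3 + 18*x^2 - 26*x + 24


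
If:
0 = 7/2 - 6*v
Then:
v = 7/12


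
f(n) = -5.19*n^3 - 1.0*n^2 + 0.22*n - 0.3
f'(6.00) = -572.30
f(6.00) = -1156.02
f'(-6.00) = -548.30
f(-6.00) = 1083.42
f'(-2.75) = -112.03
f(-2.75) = 99.47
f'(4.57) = -334.10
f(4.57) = -515.53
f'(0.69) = -8.57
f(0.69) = -2.33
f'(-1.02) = -13.94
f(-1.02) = 3.94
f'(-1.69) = -40.87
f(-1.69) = 21.52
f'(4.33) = -300.36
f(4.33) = -439.43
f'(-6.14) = -574.48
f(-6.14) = 1162.01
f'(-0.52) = -2.95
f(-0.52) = 0.04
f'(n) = -15.57*n^2 - 2.0*n + 0.22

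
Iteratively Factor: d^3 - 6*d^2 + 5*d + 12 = (d + 1)*(d^2 - 7*d + 12) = (d - 4)*(d + 1)*(d - 3)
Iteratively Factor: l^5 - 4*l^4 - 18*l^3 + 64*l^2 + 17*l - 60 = (l - 3)*(l^4 - l^3 - 21*l^2 + l + 20) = (l - 3)*(l + 1)*(l^3 - 2*l^2 - 19*l + 20) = (l - 5)*(l - 3)*(l + 1)*(l^2 + 3*l - 4) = (l - 5)*(l - 3)*(l - 1)*(l + 1)*(l + 4)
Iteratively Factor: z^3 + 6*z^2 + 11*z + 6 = (z + 2)*(z^2 + 4*z + 3) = (z + 2)*(z + 3)*(z + 1)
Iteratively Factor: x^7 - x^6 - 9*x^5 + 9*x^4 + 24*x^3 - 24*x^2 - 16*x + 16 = (x - 1)*(x^6 - 9*x^4 + 24*x^2 - 16) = (x - 2)*(x - 1)*(x^5 + 2*x^4 - 5*x^3 - 10*x^2 + 4*x + 8) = (x - 2)*(x - 1)*(x + 1)*(x^4 + x^3 - 6*x^2 - 4*x + 8) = (x - 2)*(x - 1)*(x + 1)*(x + 2)*(x^3 - x^2 - 4*x + 4) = (x - 2)*(x - 1)*(x + 1)*(x + 2)^2*(x^2 - 3*x + 2) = (x - 2)*(x - 1)^2*(x + 1)*(x + 2)^2*(x - 2)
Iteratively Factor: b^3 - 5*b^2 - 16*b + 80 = (b - 4)*(b^2 - b - 20) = (b - 5)*(b - 4)*(b + 4)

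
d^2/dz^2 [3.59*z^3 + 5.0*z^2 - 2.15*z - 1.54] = 21.54*z + 10.0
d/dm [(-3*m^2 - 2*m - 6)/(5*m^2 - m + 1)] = (13*m^2 + 54*m - 8)/(25*m^4 - 10*m^3 + 11*m^2 - 2*m + 1)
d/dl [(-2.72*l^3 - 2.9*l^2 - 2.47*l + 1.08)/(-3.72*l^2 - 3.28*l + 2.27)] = (10.1184*l^4 + 17.8432*l^3 - 18.1996*l^2 - 5.1308*l - 2.0645)/(13.8384*l^4 + 24.4032*l^3 - 6.1304*l^2 - 14.8912*l + 5.1529)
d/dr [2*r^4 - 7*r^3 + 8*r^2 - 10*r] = 8*r^3 - 21*r^2 + 16*r - 10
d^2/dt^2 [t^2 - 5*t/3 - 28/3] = 2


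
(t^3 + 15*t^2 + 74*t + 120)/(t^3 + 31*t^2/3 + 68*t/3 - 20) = 3*(t + 4)/(3*t - 2)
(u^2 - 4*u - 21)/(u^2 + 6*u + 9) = (u - 7)/(u + 3)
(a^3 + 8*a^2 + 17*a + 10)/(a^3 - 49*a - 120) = (a^2 + 3*a + 2)/(a^2 - 5*a - 24)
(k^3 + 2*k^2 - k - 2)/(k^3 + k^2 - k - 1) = (k + 2)/(k + 1)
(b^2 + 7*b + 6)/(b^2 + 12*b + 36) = (b + 1)/(b + 6)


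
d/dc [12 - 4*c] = -4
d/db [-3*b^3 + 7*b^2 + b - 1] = -9*b^2 + 14*b + 1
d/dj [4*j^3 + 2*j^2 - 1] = 4*j*(3*j + 1)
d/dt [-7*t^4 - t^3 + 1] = t^2*(-28*t - 3)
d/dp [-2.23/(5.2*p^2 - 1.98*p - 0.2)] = (23.192*p - 4.4154)/(-5.2*p^2 + 1.98*p + 0.2)^2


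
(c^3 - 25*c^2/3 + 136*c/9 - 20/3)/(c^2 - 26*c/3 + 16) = (9*c^2 - 21*c + 10)/(3*(3*c - 8))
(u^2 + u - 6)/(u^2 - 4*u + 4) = (u + 3)/(u - 2)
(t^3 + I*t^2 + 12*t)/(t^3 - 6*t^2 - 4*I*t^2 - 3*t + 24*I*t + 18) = t*(t + 4*I)/(t^2 - t*(6 + I) + 6*I)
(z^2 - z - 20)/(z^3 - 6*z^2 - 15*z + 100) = 1/(z - 5)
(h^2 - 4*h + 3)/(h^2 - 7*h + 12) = (h - 1)/(h - 4)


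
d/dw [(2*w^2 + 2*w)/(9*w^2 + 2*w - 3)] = 2*(-7*w^2 - 6*w - 3)/(81*w^4 + 36*w^3 - 50*w^2 - 12*w + 9)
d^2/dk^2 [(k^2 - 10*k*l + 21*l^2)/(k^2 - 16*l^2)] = 2*l*(-10*k^3 + 111*k^2*l - 480*k*l^2 + 592*l^3)/(k^6 - 48*k^4*l^2 + 768*k^2*l^4 - 4096*l^6)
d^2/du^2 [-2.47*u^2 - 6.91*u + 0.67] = -4.94000000000000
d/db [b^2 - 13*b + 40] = 2*b - 13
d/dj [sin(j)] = cos(j)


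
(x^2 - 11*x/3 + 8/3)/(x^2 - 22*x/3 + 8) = (3*x^2 - 11*x + 8)/(3*x^2 - 22*x + 24)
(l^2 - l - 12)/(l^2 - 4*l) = (l + 3)/l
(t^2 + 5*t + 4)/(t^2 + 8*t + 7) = (t + 4)/(t + 7)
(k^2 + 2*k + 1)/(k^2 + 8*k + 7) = (k + 1)/(k + 7)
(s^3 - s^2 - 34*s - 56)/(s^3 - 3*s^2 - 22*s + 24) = (s^2 - 5*s - 14)/(s^2 - 7*s + 6)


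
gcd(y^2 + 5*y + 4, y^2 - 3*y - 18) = 1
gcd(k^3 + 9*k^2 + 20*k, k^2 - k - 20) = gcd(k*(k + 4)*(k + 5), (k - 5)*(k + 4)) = k + 4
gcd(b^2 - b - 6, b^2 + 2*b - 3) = 1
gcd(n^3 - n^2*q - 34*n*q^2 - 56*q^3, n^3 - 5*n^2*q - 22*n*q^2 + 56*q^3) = -n^2 + 3*n*q + 28*q^2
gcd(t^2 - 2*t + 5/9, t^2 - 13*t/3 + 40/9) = t - 5/3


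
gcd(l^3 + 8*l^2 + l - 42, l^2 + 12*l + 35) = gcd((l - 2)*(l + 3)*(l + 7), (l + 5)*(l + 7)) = l + 7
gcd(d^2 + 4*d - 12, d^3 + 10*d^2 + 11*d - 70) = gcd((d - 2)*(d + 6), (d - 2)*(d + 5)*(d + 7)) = d - 2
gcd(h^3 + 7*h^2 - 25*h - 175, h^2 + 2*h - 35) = h^2 + 2*h - 35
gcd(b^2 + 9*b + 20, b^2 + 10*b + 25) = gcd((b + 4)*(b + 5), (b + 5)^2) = b + 5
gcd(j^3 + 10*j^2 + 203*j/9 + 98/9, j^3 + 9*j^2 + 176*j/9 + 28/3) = j^2 + 3*j + 14/9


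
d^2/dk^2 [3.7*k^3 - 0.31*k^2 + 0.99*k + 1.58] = 22.2*k - 0.62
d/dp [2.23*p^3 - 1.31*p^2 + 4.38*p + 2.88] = 6.69*p^2 - 2.62*p + 4.38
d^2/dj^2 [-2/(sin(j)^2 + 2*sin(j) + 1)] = 4*(2*sin(j) - 3)/(sin(j) + 1)^3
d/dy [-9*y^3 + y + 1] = 1 - 27*y^2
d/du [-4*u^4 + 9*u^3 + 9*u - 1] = -16*u^3 + 27*u^2 + 9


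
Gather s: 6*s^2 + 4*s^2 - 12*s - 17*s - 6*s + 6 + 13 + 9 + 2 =10*s^2 - 35*s + 30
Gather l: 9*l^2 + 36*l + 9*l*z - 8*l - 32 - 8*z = 9*l^2 + l*(9*z + 28) - 8*z - 32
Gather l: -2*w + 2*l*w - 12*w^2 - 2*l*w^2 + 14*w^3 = l*(-2*w^2 + 2*w) + 14*w^3 - 12*w^2 - 2*w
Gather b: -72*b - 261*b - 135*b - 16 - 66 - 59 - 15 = -468*b - 156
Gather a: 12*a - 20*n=12*a - 20*n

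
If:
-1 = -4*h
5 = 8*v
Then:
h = 1/4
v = 5/8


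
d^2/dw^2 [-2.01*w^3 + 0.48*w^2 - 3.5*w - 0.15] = 0.96 - 12.06*w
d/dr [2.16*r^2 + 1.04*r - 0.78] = 4.32*r + 1.04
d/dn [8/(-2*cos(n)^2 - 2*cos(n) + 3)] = -(16*sin(n) + 16*sin(2*n))/(2*cos(n) + cos(2*n) - 2)^2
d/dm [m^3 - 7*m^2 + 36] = m*(3*m - 14)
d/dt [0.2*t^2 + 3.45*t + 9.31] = 0.4*t + 3.45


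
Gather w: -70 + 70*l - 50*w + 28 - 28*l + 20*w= 42*l - 30*w - 42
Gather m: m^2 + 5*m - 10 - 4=m^2 + 5*m - 14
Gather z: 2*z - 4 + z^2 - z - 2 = z^2 + z - 6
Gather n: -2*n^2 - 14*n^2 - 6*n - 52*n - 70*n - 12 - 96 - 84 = -16*n^2 - 128*n - 192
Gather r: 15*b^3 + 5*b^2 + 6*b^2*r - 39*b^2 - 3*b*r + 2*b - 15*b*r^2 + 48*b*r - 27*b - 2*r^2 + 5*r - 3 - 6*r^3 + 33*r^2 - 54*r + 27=15*b^3 - 34*b^2 - 25*b - 6*r^3 + r^2*(31 - 15*b) + r*(6*b^2 + 45*b - 49) + 24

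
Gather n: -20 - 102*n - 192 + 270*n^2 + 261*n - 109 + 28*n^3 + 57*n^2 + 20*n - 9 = 28*n^3 + 327*n^2 + 179*n - 330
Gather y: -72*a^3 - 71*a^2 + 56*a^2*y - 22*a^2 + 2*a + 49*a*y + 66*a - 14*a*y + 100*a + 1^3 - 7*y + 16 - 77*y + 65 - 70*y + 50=-72*a^3 - 93*a^2 + 168*a + y*(56*a^2 + 35*a - 154) + 132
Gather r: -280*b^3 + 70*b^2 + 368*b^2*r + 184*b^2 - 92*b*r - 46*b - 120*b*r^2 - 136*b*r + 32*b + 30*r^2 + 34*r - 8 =-280*b^3 + 254*b^2 - 14*b + r^2*(30 - 120*b) + r*(368*b^2 - 228*b + 34) - 8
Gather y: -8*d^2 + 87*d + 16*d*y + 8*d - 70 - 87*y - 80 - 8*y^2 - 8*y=-8*d^2 + 95*d - 8*y^2 + y*(16*d - 95) - 150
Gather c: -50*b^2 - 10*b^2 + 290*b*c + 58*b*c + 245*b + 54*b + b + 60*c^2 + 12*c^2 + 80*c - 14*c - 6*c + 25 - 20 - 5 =-60*b^2 + 300*b + 72*c^2 + c*(348*b + 60)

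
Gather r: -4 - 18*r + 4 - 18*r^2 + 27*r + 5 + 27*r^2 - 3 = 9*r^2 + 9*r + 2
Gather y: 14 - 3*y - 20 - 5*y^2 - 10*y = -5*y^2 - 13*y - 6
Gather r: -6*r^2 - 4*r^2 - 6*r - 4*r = -10*r^2 - 10*r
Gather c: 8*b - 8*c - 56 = 8*b - 8*c - 56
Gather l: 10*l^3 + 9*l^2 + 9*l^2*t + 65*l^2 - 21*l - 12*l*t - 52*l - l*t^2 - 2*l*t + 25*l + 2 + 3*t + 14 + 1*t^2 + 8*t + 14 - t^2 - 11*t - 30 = 10*l^3 + l^2*(9*t + 74) + l*(-t^2 - 14*t - 48)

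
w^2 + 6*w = w*(w + 6)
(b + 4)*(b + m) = b^2 + b*m + 4*b + 4*m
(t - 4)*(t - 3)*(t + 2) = t^3 - 5*t^2 - 2*t + 24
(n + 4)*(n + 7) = n^2 + 11*n + 28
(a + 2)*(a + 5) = a^2 + 7*a + 10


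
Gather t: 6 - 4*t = 6 - 4*t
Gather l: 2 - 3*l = 2 - 3*l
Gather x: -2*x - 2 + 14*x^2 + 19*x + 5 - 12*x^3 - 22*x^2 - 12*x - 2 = -12*x^3 - 8*x^2 + 5*x + 1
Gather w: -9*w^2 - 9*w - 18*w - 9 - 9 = -9*w^2 - 27*w - 18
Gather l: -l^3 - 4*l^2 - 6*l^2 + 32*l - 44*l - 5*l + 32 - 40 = -l^3 - 10*l^2 - 17*l - 8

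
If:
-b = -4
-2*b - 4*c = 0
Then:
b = 4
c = -2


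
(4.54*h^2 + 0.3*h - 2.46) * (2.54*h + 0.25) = 11.5316*h^3 + 1.897*h^2 - 6.1734*h - 0.615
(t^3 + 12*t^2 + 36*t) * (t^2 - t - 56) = t^5 + 11*t^4 - 32*t^3 - 708*t^2 - 2016*t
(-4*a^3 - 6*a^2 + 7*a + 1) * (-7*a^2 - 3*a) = 28*a^5 + 54*a^4 - 31*a^3 - 28*a^2 - 3*a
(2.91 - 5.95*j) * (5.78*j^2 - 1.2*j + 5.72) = -34.391*j^3 + 23.9598*j^2 - 37.526*j + 16.6452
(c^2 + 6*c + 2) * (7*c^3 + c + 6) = 7*c^5 + 42*c^4 + 15*c^3 + 12*c^2 + 38*c + 12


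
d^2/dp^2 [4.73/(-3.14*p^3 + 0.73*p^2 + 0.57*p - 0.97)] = ((89.1132*p - 6.9058)*(3.14*p^3 - 0.73*p^2 - 0.57*p + 0.97) - 4.73*(-18.84*p^2 + 2.92*p + 1.14)*(-9.42*p^2 + 1.46*p + 0.57))/(3.14*p^3 - 0.73*p^2 - 0.57*p + 0.97)^3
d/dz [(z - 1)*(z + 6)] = 2*z + 5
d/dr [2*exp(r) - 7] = 2*exp(r)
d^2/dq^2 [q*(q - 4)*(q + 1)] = 6*q - 6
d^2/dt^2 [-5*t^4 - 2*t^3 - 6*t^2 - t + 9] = -60*t^2 - 12*t - 12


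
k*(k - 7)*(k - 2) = k^3 - 9*k^2 + 14*k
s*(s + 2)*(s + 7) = s^3 + 9*s^2 + 14*s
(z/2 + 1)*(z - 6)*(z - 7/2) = z^3/2 - 15*z^2/4 + z + 21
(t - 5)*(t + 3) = t^2 - 2*t - 15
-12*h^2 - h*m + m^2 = (-4*h + m)*(3*h + m)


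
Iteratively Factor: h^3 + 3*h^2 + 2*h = (h + 2)*(h^2 + h) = h*(h + 2)*(h + 1)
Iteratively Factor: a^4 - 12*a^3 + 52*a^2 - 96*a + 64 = (a - 2)*(a^3 - 10*a^2 + 32*a - 32) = (a - 4)*(a - 2)*(a^2 - 6*a + 8) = (a - 4)*(a - 2)^2*(a - 4)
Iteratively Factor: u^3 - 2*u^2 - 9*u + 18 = (u + 3)*(u^2 - 5*u + 6) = (u - 3)*(u + 3)*(u - 2)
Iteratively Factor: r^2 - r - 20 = (r - 5)*(r + 4)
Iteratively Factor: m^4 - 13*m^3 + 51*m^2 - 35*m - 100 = (m - 4)*(m^3 - 9*m^2 + 15*m + 25) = (m - 5)*(m - 4)*(m^2 - 4*m - 5) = (m - 5)*(m - 4)*(m + 1)*(m - 5)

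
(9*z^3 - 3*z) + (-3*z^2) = 9*z^3 - 3*z^2 - 3*z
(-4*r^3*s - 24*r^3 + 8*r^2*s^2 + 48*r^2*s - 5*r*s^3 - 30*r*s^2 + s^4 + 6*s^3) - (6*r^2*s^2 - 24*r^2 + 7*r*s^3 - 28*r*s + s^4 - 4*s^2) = -4*r^3*s - 24*r^3 + 2*r^2*s^2 + 48*r^2*s + 24*r^2 - 12*r*s^3 - 30*r*s^2 + 28*r*s + 6*s^3 + 4*s^2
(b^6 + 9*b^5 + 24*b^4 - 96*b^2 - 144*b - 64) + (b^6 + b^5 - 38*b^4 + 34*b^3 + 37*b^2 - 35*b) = 2*b^6 + 10*b^5 - 14*b^4 + 34*b^3 - 59*b^2 - 179*b - 64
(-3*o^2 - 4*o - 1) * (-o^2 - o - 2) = 3*o^4 + 7*o^3 + 11*o^2 + 9*o + 2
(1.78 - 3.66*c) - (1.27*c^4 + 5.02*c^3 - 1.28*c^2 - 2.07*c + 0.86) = -1.27*c^4 - 5.02*c^3 + 1.28*c^2 - 1.59*c + 0.92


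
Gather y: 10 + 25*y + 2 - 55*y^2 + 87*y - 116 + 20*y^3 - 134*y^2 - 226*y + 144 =20*y^3 - 189*y^2 - 114*y + 40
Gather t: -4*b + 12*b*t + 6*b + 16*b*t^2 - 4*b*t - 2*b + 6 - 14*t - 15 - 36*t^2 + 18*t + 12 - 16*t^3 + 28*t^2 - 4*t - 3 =8*b*t - 16*t^3 + t^2*(16*b - 8)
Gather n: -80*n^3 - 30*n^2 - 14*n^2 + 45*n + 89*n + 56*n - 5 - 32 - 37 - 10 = -80*n^3 - 44*n^2 + 190*n - 84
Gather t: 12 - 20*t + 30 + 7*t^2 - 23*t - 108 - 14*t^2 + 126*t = -7*t^2 + 83*t - 66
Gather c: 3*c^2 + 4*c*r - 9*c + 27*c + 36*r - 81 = 3*c^2 + c*(4*r + 18) + 36*r - 81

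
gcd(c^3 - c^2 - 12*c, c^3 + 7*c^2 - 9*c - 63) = c + 3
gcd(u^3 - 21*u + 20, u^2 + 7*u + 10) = u + 5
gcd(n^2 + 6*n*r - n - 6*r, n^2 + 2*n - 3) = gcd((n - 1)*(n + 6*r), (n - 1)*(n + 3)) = n - 1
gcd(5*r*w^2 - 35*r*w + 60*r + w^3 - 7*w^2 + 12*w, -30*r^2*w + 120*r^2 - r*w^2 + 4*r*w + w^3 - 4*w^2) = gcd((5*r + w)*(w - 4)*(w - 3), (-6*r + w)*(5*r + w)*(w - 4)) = 5*r*w - 20*r + w^2 - 4*w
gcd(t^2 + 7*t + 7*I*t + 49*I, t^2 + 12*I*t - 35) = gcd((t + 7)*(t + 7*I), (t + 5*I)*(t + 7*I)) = t + 7*I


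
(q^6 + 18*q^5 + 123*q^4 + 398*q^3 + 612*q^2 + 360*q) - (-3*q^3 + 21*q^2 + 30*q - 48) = q^6 + 18*q^5 + 123*q^4 + 401*q^3 + 591*q^2 + 330*q + 48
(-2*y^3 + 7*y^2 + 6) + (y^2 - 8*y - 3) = -2*y^3 + 8*y^2 - 8*y + 3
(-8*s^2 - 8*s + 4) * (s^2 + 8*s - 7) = -8*s^4 - 72*s^3 - 4*s^2 + 88*s - 28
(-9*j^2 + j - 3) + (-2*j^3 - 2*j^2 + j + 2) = -2*j^3 - 11*j^2 + 2*j - 1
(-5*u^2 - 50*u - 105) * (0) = 0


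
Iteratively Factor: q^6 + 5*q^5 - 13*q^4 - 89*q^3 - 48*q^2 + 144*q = (q - 4)*(q^5 + 9*q^4 + 23*q^3 + 3*q^2 - 36*q) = (q - 4)*(q + 3)*(q^4 + 6*q^3 + 5*q^2 - 12*q) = (q - 4)*(q - 1)*(q + 3)*(q^3 + 7*q^2 + 12*q) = (q - 4)*(q - 1)*(q + 3)*(q + 4)*(q^2 + 3*q) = (q - 4)*(q - 1)*(q + 3)^2*(q + 4)*(q)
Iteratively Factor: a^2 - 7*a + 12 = (a - 3)*(a - 4)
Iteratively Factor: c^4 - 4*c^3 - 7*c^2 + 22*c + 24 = (c - 4)*(c^3 - 7*c - 6) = (c - 4)*(c - 3)*(c^2 + 3*c + 2) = (c - 4)*(c - 3)*(c + 2)*(c + 1)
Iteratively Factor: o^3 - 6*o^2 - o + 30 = (o + 2)*(o^2 - 8*o + 15) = (o - 5)*(o + 2)*(o - 3)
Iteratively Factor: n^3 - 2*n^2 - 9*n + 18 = (n - 3)*(n^2 + n - 6) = (n - 3)*(n - 2)*(n + 3)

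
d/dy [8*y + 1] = 8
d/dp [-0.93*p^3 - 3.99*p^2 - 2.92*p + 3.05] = -2.79*p^2 - 7.98*p - 2.92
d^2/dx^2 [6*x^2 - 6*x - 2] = 12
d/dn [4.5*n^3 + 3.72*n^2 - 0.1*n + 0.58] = 13.5*n^2 + 7.44*n - 0.1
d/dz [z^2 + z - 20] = 2*z + 1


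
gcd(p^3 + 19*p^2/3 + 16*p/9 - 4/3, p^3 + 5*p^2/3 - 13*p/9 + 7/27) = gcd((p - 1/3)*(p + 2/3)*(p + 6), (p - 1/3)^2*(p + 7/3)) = p - 1/3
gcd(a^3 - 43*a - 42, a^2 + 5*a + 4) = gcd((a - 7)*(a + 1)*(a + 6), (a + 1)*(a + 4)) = a + 1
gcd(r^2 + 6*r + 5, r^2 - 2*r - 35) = r + 5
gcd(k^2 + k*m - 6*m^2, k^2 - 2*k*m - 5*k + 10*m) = k - 2*m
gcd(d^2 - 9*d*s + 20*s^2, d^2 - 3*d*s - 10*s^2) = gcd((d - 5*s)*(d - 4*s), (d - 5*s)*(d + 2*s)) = -d + 5*s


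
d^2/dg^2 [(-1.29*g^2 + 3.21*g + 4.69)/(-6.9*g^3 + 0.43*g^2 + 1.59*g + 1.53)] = (122.8338*g^6 - 916.9686*g^5 - 2537.43084*g^4 + 339.918276*g^3 - 108.226932*g^2 - 303.642144*g + 4.11498)/(328.509*g^9 - 61.4169*g^8 - 223.27227*g^7 - 190.304227*g^6 + 78.686757*g^5 + 96.60384*g^4 + 38.160585*g^3 - 14.62374*g^2 - 11.166093*g - 3.581577)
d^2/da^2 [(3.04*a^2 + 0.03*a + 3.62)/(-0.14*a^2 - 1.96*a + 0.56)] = (-1.11022302462516e-16*a^4 + 1.667176*a^3 - 1.855728*a^2 - 5.97408*a - 30.353344)/(0.002744*a^6 + 0.115248*a^5 + 1.580544*a^4 + 6.607552*a^3 - 6.322176*a^2 + 1.843968*a - 0.175616)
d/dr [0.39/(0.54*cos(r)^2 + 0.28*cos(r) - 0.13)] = (0.4212*cos(r) + 0.1092)*sin(r)/(0.54*cos(r)^2 + 0.28*cos(r) - 0.13)^2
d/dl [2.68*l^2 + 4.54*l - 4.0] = 5.36*l + 4.54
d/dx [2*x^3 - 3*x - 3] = 6*x^2 - 3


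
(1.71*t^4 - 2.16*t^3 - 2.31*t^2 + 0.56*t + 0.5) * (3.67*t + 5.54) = 6.2757*t^5 + 1.5462*t^4 - 20.4441*t^3 - 10.7422*t^2 + 4.9374*t + 2.77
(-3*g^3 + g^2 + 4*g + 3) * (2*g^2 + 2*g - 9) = -6*g^5 - 4*g^4 + 37*g^3 + 5*g^2 - 30*g - 27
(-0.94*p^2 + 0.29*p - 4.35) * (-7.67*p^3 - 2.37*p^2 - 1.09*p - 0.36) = 7.2098*p^5 + 0.00349999999999984*p^4 + 33.7018*p^3 + 10.3318*p^2 + 4.6371*p + 1.566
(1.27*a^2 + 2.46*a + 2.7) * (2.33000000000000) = 2.9591*a^2 + 5.7318*a + 6.291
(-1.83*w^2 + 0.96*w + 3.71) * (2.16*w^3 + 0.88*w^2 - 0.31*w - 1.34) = -3.9528*w^5 + 0.4632*w^4 + 9.4257*w^3 + 5.4194*w^2 - 2.4365*w - 4.9714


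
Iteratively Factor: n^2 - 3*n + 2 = (n - 2)*(n - 1)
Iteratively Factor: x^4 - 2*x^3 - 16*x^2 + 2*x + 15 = (x + 1)*(x^3 - 3*x^2 - 13*x + 15) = (x - 5)*(x + 1)*(x^2 + 2*x - 3) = (x - 5)*(x - 1)*(x + 1)*(x + 3)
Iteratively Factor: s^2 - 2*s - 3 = (s - 3)*(s + 1)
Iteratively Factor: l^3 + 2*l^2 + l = (l)*(l^2 + 2*l + 1) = l*(l + 1)*(l + 1)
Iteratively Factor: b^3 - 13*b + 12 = (b - 1)*(b^2 + b - 12) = (b - 3)*(b - 1)*(b + 4)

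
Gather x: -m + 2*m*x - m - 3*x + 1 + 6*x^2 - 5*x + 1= -2*m + 6*x^2 + x*(2*m - 8) + 2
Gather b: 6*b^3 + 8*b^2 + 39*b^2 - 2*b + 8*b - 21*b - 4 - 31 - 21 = 6*b^3 + 47*b^2 - 15*b - 56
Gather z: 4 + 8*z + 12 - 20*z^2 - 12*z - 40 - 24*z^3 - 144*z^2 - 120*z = -24*z^3 - 164*z^2 - 124*z - 24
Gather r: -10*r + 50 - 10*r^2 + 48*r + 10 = -10*r^2 + 38*r + 60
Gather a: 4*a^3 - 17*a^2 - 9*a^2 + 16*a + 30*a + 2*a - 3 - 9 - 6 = 4*a^3 - 26*a^2 + 48*a - 18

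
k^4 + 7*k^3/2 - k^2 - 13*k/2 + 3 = (k - 1)*(k - 1/2)*(k + 2)*(k + 3)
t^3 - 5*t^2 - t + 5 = (t - 5)*(t - 1)*(t + 1)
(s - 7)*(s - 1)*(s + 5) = s^3 - 3*s^2 - 33*s + 35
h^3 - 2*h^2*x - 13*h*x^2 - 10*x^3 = (h - 5*x)*(h + x)*(h + 2*x)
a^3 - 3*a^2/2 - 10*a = a*(a - 4)*(a + 5/2)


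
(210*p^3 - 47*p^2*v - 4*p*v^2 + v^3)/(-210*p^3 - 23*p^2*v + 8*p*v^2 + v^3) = (-6*p + v)/(6*p + v)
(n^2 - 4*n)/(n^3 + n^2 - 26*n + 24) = n/(n^2 + 5*n - 6)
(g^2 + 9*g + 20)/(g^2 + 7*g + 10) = (g + 4)/(g + 2)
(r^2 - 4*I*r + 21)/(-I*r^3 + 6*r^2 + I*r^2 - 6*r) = (-r^2 + 4*I*r - 21)/(r*(I*r^2 - 6*r - I*r + 6))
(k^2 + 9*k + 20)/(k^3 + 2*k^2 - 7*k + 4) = (k + 5)/(k^2 - 2*k + 1)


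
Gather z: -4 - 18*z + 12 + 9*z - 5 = 3 - 9*z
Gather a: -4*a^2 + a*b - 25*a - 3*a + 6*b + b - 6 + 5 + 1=-4*a^2 + a*(b - 28) + 7*b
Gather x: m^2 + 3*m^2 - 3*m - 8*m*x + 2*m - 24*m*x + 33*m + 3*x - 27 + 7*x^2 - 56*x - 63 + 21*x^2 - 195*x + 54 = 4*m^2 + 32*m + 28*x^2 + x*(-32*m - 248) - 36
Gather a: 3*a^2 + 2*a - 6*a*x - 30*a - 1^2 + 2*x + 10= 3*a^2 + a*(-6*x - 28) + 2*x + 9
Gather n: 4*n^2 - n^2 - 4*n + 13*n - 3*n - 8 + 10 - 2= 3*n^2 + 6*n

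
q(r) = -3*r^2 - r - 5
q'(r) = -6*r - 1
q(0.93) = -8.52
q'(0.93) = -6.58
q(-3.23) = -33.07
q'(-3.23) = 18.38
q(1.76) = -16.05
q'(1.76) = -11.56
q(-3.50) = -38.25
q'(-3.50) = 20.00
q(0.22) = -5.37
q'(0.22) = -2.32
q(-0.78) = -6.05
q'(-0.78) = 3.68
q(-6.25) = -115.94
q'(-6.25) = 36.50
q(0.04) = -5.04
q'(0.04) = -1.24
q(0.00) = -5.00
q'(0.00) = -1.00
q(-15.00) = -665.00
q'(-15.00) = 89.00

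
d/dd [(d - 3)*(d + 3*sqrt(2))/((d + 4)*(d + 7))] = (-3*sqrt(2)*d^2 + 14*d^2 + 18*sqrt(2)*d + 56*d - 84 + 183*sqrt(2))/(d^4 + 22*d^3 + 177*d^2 + 616*d + 784)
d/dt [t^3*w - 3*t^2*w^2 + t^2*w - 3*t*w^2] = w*(3*t^2 - 6*t*w + 2*t - 3*w)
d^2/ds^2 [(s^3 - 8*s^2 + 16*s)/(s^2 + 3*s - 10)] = 2*(59*s^3 - 330*s^2 + 780*s - 320)/(s^6 + 9*s^5 - 3*s^4 - 153*s^3 + 30*s^2 + 900*s - 1000)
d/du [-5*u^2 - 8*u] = -10*u - 8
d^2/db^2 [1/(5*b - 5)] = 2/(5*(b - 1)^3)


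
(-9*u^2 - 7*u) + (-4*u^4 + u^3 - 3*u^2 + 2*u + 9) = -4*u^4 + u^3 - 12*u^2 - 5*u + 9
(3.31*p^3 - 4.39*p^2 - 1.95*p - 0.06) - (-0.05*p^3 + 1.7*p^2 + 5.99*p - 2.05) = 3.36*p^3 - 6.09*p^2 - 7.94*p + 1.99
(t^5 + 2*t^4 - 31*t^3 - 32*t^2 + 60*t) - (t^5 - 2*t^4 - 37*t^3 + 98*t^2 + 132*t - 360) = 4*t^4 + 6*t^3 - 130*t^2 - 72*t + 360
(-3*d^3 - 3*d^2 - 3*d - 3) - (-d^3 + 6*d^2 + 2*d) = -2*d^3 - 9*d^2 - 5*d - 3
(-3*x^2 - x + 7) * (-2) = 6*x^2 + 2*x - 14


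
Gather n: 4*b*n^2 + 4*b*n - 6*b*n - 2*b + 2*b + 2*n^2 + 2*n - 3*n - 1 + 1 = n^2*(4*b + 2) + n*(-2*b - 1)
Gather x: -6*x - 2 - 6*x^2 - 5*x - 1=-6*x^2 - 11*x - 3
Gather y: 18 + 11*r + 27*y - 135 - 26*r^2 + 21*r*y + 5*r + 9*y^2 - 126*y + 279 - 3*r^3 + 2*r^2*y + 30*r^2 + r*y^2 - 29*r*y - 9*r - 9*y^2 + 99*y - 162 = -3*r^3 + 4*r^2 + r*y^2 + 7*r + y*(2*r^2 - 8*r)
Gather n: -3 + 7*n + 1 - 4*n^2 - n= -4*n^2 + 6*n - 2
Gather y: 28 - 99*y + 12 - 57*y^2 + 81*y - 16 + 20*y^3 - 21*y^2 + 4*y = 20*y^3 - 78*y^2 - 14*y + 24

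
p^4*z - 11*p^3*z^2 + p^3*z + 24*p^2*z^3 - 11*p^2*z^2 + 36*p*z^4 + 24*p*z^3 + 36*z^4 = (p - 6*z)^2*(p + z)*(p*z + z)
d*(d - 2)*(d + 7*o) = d^3 + 7*d^2*o - 2*d^2 - 14*d*o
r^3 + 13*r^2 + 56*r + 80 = (r + 4)^2*(r + 5)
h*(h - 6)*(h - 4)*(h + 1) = h^4 - 9*h^3 + 14*h^2 + 24*h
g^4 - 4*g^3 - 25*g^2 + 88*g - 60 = (g - 6)*(g - 2)*(g - 1)*(g + 5)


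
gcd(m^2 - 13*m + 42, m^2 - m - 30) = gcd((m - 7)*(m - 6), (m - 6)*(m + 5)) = m - 6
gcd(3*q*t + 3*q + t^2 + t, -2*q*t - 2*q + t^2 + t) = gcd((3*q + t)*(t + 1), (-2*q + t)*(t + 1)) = t + 1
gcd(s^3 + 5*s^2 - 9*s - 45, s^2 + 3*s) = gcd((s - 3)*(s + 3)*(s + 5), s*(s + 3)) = s + 3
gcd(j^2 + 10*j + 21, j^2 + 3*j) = j + 3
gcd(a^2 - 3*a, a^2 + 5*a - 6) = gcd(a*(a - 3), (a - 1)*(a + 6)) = 1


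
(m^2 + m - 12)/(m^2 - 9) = (m + 4)/(m + 3)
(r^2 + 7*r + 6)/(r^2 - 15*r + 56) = (r^2 + 7*r + 6)/(r^2 - 15*r + 56)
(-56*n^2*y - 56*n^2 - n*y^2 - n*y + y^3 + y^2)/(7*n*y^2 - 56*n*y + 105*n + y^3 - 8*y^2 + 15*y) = (-8*n*y - 8*n + y^2 + y)/(y^2 - 8*y + 15)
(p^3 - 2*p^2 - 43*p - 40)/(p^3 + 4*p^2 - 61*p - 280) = (p + 1)/(p + 7)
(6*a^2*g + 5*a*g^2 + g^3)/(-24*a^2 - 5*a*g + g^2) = g*(-2*a - g)/(8*a - g)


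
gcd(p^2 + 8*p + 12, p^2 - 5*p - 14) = p + 2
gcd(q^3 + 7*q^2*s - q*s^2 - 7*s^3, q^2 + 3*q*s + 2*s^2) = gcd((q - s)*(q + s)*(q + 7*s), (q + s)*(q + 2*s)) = q + s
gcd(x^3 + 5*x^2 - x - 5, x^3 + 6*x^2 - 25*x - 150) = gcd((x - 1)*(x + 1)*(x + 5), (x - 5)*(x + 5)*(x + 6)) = x + 5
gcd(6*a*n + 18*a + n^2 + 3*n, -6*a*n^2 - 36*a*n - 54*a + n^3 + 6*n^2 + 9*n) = n + 3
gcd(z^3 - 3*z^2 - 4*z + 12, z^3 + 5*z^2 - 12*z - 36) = z^2 - z - 6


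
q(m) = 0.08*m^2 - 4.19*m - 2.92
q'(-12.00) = -6.11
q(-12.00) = 58.88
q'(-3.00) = -4.67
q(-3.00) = 10.37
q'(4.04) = -3.54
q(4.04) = -18.54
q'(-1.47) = -4.43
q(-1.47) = 3.41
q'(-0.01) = -4.19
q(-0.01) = -2.88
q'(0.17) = -4.16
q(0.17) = -3.63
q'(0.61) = -4.09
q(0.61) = -5.45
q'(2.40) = -3.81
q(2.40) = -12.52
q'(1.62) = -3.93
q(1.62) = -9.50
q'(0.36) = -4.13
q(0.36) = -4.42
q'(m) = 0.16*m - 4.19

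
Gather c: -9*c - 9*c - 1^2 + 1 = -18*c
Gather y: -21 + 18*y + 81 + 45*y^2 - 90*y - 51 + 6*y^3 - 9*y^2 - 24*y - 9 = 6*y^3 + 36*y^2 - 96*y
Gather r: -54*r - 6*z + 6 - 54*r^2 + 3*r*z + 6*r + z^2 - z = -54*r^2 + r*(3*z - 48) + z^2 - 7*z + 6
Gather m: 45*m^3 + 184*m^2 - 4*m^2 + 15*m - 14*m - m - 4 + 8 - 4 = 45*m^3 + 180*m^2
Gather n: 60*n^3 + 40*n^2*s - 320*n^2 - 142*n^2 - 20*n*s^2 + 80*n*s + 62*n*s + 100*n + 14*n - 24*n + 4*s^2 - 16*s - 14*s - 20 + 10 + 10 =60*n^3 + n^2*(40*s - 462) + n*(-20*s^2 + 142*s + 90) + 4*s^2 - 30*s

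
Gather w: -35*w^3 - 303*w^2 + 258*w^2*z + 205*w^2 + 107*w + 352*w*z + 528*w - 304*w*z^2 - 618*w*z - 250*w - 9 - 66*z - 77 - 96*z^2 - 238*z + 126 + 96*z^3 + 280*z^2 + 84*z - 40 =-35*w^3 + w^2*(258*z - 98) + w*(-304*z^2 - 266*z + 385) + 96*z^3 + 184*z^2 - 220*z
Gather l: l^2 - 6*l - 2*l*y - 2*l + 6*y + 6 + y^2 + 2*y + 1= l^2 + l*(-2*y - 8) + y^2 + 8*y + 7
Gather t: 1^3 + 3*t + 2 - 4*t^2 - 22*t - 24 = -4*t^2 - 19*t - 21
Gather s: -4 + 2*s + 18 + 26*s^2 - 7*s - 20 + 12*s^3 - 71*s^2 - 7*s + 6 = 12*s^3 - 45*s^2 - 12*s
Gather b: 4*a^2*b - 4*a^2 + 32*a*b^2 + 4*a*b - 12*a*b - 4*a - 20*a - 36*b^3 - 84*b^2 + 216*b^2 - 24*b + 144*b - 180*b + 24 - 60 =-4*a^2 - 24*a - 36*b^3 + b^2*(32*a + 132) + b*(4*a^2 - 8*a - 60) - 36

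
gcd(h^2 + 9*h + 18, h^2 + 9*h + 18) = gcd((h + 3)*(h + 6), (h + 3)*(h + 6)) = h^2 + 9*h + 18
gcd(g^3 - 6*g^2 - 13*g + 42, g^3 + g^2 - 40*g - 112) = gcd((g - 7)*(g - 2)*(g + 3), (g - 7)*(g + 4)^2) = g - 7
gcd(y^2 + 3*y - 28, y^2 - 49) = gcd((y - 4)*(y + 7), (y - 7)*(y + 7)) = y + 7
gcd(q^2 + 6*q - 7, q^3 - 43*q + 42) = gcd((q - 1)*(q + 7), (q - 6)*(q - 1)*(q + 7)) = q^2 + 6*q - 7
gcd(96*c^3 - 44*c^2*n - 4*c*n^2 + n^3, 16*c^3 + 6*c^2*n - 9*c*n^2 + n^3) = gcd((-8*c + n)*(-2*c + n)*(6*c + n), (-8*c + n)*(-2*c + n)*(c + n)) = 16*c^2 - 10*c*n + n^2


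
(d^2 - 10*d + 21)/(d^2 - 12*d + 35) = (d - 3)/(d - 5)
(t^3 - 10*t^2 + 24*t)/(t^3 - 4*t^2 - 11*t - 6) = t*(t - 4)/(t^2 + 2*t + 1)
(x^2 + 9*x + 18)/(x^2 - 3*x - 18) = (x + 6)/(x - 6)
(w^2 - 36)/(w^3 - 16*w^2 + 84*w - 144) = (w + 6)/(w^2 - 10*w + 24)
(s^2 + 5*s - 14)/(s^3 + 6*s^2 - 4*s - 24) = (s + 7)/(s^2 + 8*s + 12)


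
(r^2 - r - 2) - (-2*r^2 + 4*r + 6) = 3*r^2 - 5*r - 8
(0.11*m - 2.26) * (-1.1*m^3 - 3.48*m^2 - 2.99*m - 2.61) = -0.121*m^4 + 2.1032*m^3 + 7.5359*m^2 + 6.4703*m + 5.8986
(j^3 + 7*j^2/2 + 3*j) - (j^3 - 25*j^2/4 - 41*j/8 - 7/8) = 39*j^2/4 + 65*j/8 + 7/8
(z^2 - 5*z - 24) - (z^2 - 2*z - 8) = -3*z - 16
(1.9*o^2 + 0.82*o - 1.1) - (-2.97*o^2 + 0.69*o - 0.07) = 4.87*o^2 + 0.13*o - 1.03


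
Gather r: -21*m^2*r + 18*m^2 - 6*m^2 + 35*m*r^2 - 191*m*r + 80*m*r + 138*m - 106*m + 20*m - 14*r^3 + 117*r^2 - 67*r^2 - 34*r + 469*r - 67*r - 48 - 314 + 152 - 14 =12*m^2 + 52*m - 14*r^3 + r^2*(35*m + 50) + r*(-21*m^2 - 111*m + 368) - 224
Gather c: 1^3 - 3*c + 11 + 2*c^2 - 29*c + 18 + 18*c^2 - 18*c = 20*c^2 - 50*c + 30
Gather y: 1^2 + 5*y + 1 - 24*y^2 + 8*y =-24*y^2 + 13*y + 2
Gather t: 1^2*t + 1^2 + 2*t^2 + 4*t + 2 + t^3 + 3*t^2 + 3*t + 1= t^3 + 5*t^2 + 8*t + 4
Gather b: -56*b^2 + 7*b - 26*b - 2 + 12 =-56*b^2 - 19*b + 10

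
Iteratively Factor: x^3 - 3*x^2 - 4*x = (x + 1)*(x^2 - 4*x) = x*(x + 1)*(x - 4)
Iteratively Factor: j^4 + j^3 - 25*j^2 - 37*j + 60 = (j - 1)*(j^3 + 2*j^2 - 23*j - 60) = (j - 1)*(j + 4)*(j^2 - 2*j - 15) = (j - 5)*(j - 1)*(j + 4)*(j + 3)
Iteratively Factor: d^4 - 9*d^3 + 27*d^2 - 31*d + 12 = (d - 1)*(d^3 - 8*d^2 + 19*d - 12) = (d - 3)*(d - 1)*(d^2 - 5*d + 4) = (d - 4)*(d - 3)*(d - 1)*(d - 1)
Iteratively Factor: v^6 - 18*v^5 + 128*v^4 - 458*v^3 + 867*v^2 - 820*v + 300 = (v - 2)*(v^5 - 16*v^4 + 96*v^3 - 266*v^2 + 335*v - 150) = (v - 2)*(v - 1)*(v^4 - 15*v^3 + 81*v^2 - 185*v + 150) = (v - 2)^2*(v - 1)*(v^3 - 13*v^2 + 55*v - 75) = (v - 5)*(v - 2)^2*(v - 1)*(v^2 - 8*v + 15) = (v - 5)^2*(v - 2)^2*(v - 1)*(v - 3)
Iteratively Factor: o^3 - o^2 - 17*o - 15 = (o + 3)*(o^2 - 4*o - 5) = (o - 5)*(o + 3)*(o + 1)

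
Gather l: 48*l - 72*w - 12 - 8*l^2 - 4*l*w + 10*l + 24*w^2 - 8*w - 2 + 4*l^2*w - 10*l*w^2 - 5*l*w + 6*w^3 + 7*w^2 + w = l^2*(4*w - 8) + l*(-10*w^2 - 9*w + 58) + 6*w^3 + 31*w^2 - 79*w - 14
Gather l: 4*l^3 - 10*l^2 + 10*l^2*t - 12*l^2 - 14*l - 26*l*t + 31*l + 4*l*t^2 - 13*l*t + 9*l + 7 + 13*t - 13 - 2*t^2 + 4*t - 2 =4*l^3 + l^2*(10*t - 22) + l*(4*t^2 - 39*t + 26) - 2*t^2 + 17*t - 8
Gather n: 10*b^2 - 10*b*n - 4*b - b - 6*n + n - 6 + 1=10*b^2 - 5*b + n*(-10*b - 5) - 5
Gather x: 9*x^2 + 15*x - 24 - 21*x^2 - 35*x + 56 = -12*x^2 - 20*x + 32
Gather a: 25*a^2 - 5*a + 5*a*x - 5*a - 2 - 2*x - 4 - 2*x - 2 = 25*a^2 + a*(5*x - 10) - 4*x - 8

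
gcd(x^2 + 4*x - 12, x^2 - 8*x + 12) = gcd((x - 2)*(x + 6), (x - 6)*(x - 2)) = x - 2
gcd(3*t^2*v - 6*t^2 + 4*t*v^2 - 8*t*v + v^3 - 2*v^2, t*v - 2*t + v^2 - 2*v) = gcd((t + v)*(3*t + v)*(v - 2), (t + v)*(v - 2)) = t*v - 2*t + v^2 - 2*v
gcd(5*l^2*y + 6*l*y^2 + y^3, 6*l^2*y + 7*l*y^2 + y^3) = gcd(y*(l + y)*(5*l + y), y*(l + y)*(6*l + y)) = l*y + y^2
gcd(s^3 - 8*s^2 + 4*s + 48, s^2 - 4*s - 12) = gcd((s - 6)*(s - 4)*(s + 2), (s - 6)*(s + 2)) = s^2 - 4*s - 12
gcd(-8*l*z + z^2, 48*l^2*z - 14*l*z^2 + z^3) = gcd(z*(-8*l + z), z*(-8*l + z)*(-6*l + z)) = -8*l*z + z^2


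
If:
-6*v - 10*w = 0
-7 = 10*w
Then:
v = 7/6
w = -7/10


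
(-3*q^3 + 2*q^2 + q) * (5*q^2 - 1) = -15*q^5 + 10*q^4 + 8*q^3 - 2*q^2 - q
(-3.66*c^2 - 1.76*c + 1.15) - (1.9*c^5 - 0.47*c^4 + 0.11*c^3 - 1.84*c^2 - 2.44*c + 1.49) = -1.9*c^5 + 0.47*c^4 - 0.11*c^3 - 1.82*c^2 + 0.68*c - 0.34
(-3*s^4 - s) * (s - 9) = -3*s^5 + 27*s^4 - s^2 + 9*s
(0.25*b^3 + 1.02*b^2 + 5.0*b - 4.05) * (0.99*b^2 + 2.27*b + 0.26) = 0.2475*b^5 + 1.5773*b^4 + 7.3304*b^3 + 7.6057*b^2 - 7.8935*b - 1.053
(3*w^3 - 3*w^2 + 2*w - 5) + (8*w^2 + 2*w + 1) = 3*w^3 + 5*w^2 + 4*w - 4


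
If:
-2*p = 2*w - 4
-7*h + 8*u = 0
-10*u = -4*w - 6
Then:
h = 16*w/35 + 24/35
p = 2 - w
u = 2*w/5 + 3/5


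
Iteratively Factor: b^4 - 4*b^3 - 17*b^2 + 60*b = (b + 4)*(b^3 - 8*b^2 + 15*b) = (b - 3)*(b + 4)*(b^2 - 5*b) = (b - 5)*(b - 3)*(b + 4)*(b)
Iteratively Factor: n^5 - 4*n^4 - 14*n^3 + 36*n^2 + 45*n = (n - 5)*(n^4 + n^3 - 9*n^2 - 9*n) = (n - 5)*(n + 1)*(n^3 - 9*n) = n*(n - 5)*(n + 1)*(n^2 - 9) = n*(n - 5)*(n + 1)*(n + 3)*(n - 3)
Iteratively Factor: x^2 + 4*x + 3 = (x + 3)*(x + 1)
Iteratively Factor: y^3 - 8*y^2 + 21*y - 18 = (y - 3)*(y^2 - 5*y + 6) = (y - 3)*(y - 2)*(y - 3)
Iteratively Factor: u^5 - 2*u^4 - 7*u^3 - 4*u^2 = (u - 4)*(u^4 + 2*u^3 + u^2) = u*(u - 4)*(u^3 + 2*u^2 + u) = u^2*(u - 4)*(u^2 + 2*u + 1) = u^2*(u - 4)*(u + 1)*(u + 1)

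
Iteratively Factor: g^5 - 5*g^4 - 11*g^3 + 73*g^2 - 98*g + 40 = (g - 1)*(g^4 - 4*g^3 - 15*g^2 + 58*g - 40) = (g - 2)*(g - 1)*(g^3 - 2*g^2 - 19*g + 20) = (g - 5)*(g - 2)*(g - 1)*(g^2 + 3*g - 4) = (g - 5)*(g - 2)*(g - 1)*(g + 4)*(g - 1)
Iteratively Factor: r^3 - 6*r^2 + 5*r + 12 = (r + 1)*(r^2 - 7*r + 12) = (r - 3)*(r + 1)*(r - 4)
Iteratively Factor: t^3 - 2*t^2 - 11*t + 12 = (t - 1)*(t^2 - t - 12) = (t - 1)*(t + 3)*(t - 4)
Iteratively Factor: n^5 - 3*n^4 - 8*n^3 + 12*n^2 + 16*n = (n + 2)*(n^4 - 5*n^3 + 2*n^2 + 8*n) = (n + 1)*(n + 2)*(n^3 - 6*n^2 + 8*n) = (n - 2)*(n + 1)*(n + 2)*(n^2 - 4*n) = n*(n - 2)*(n + 1)*(n + 2)*(n - 4)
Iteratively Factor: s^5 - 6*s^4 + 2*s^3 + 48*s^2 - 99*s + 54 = (s - 3)*(s^4 - 3*s^3 - 7*s^2 + 27*s - 18) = (s - 3)^2*(s^3 - 7*s + 6) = (s - 3)^2*(s + 3)*(s^2 - 3*s + 2) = (s - 3)^2*(s - 2)*(s + 3)*(s - 1)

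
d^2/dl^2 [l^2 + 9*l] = 2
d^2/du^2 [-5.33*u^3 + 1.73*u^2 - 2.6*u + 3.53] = 3.46 - 31.98*u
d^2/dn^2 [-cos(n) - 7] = cos(n)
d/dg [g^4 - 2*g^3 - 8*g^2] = 2*g*(2*g^2 - 3*g - 8)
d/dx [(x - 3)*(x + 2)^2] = (x + 2)*(3*x - 4)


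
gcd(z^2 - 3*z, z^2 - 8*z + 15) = z - 3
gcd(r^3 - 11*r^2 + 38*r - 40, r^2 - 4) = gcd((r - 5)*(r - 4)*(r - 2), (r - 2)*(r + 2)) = r - 2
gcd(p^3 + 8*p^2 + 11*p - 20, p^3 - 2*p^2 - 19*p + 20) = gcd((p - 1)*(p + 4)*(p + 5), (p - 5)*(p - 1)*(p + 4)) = p^2 + 3*p - 4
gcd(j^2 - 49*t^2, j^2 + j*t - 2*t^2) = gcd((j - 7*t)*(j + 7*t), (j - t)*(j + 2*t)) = 1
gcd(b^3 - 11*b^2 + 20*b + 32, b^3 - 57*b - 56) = b^2 - 7*b - 8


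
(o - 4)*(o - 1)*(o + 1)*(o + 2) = o^4 - 2*o^3 - 9*o^2 + 2*o + 8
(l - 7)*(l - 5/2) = l^2 - 19*l/2 + 35/2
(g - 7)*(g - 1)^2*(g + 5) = g^4 - 4*g^3 - 30*g^2 + 68*g - 35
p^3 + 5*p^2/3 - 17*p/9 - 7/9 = (p - 1)*(p + 1/3)*(p + 7/3)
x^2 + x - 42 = (x - 6)*(x + 7)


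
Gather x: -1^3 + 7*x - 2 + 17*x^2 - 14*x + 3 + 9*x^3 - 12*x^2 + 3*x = 9*x^3 + 5*x^2 - 4*x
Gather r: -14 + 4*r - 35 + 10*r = 14*r - 49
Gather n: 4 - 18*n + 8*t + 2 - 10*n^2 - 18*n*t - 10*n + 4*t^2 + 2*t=-10*n^2 + n*(-18*t - 28) + 4*t^2 + 10*t + 6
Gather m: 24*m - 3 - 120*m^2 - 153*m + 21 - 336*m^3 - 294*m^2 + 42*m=-336*m^3 - 414*m^2 - 87*m + 18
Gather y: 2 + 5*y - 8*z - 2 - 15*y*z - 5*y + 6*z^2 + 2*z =-15*y*z + 6*z^2 - 6*z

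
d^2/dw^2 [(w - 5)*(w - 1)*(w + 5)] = 6*w - 2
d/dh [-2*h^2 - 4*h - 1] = -4*h - 4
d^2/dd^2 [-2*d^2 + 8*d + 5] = -4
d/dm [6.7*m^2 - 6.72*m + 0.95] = 13.4*m - 6.72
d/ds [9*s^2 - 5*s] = 18*s - 5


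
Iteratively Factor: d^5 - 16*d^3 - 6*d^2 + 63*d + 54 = (d + 2)*(d^4 - 2*d^3 - 12*d^2 + 18*d + 27) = (d + 2)*(d + 3)*(d^3 - 5*d^2 + 3*d + 9) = (d - 3)*(d + 2)*(d + 3)*(d^2 - 2*d - 3) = (d - 3)*(d + 1)*(d + 2)*(d + 3)*(d - 3)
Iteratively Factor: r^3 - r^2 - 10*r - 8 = (r + 2)*(r^2 - 3*r - 4) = (r - 4)*(r + 2)*(r + 1)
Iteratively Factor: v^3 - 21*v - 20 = (v + 4)*(v^2 - 4*v - 5) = (v + 1)*(v + 4)*(v - 5)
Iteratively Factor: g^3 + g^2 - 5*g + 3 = (g - 1)*(g^2 + 2*g - 3) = (g - 1)^2*(g + 3)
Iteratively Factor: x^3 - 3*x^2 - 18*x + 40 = (x + 4)*(x^2 - 7*x + 10) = (x - 5)*(x + 4)*(x - 2)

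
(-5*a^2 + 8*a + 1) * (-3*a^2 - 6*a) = 15*a^4 + 6*a^3 - 51*a^2 - 6*a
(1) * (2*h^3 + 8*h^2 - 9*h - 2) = 2*h^3 + 8*h^2 - 9*h - 2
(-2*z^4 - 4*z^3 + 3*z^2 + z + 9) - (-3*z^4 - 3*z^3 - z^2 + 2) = z^4 - z^3 + 4*z^2 + z + 7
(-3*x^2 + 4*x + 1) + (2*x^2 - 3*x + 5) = -x^2 + x + 6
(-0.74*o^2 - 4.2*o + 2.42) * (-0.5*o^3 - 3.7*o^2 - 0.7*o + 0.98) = 0.37*o^5 + 4.838*o^4 + 14.848*o^3 - 6.7392*o^2 - 5.81*o + 2.3716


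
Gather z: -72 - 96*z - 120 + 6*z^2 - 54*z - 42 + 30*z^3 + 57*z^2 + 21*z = 30*z^3 + 63*z^2 - 129*z - 234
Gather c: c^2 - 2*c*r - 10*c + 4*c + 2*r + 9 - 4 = c^2 + c*(-2*r - 6) + 2*r + 5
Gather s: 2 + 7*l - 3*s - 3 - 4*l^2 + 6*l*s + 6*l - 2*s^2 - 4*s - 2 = -4*l^2 + 13*l - 2*s^2 + s*(6*l - 7) - 3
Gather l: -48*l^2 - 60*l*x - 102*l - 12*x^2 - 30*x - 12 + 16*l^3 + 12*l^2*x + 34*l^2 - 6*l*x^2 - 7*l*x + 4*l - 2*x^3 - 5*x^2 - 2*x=16*l^3 + l^2*(12*x - 14) + l*(-6*x^2 - 67*x - 98) - 2*x^3 - 17*x^2 - 32*x - 12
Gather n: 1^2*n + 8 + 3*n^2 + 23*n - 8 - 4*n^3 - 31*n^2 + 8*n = -4*n^3 - 28*n^2 + 32*n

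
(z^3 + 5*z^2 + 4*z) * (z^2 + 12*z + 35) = z^5 + 17*z^4 + 99*z^3 + 223*z^2 + 140*z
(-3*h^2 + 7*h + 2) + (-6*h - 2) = -3*h^2 + h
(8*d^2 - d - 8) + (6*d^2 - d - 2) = 14*d^2 - 2*d - 10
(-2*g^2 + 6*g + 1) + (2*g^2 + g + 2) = 7*g + 3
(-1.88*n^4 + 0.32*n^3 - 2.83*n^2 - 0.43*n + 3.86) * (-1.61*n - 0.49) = 3.0268*n^5 + 0.406*n^4 + 4.3995*n^3 + 2.079*n^2 - 6.0039*n - 1.8914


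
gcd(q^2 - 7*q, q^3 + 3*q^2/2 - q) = q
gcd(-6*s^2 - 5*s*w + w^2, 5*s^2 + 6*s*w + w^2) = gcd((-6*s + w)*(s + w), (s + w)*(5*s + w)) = s + w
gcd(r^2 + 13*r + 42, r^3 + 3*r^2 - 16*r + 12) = r + 6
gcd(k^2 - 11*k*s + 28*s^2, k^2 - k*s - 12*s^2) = -k + 4*s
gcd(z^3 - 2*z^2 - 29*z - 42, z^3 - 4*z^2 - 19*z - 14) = z^2 - 5*z - 14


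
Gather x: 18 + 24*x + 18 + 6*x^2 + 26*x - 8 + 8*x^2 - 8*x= 14*x^2 + 42*x + 28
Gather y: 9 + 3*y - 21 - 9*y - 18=-6*y - 30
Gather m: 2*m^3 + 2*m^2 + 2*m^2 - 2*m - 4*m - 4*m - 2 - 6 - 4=2*m^3 + 4*m^2 - 10*m - 12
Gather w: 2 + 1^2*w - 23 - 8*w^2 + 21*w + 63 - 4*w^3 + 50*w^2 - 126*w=-4*w^3 + 42*w^2 - 104*w + 42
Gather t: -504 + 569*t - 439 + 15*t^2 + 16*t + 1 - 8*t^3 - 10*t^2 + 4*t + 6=-8*t^3 + 5*t^2 + 589*t - 936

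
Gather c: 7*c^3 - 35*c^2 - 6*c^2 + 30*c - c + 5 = 7*c^3 - 41*c^2 + 29*c + 5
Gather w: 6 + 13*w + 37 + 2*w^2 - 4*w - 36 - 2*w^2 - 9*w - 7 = 0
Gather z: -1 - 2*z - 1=-2*z - 2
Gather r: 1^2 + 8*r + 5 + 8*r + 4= 16*r + 10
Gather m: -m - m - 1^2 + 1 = -2*m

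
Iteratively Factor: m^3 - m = (m)*(m^2 - 1) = m*(m + 1)*(m - 1)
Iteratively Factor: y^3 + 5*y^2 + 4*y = (y + 4)*(y^2 + y) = y*(y + 4)*(y + 1)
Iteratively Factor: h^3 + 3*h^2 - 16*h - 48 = (h - 4)*(h^2 + 7*h + 12) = (h - 4)*(h + 4)*(h + 3)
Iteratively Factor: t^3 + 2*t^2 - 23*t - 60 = (t + 3)*(t^2 - t - 20) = (t - 5)*(t + 3)*(t + 4)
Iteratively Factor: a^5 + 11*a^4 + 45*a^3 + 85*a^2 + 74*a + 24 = (a + 4)*(a^4 + 7*a^3 + 17*a^2 + 17*a + 6) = (a + 3)*(a + 4)*(a^3 + 4*a^2 + 5*a + 2) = (a + 1)*(a + 3)*(a + 4)*(a^2 + 3*a + 2) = (a + 1)^2*(a + 3)*(a + 4)*(a + 2)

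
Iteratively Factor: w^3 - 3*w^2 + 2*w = (w - 1)*(w^2 - 2*w) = (w - 2)*(w - 1)*(w)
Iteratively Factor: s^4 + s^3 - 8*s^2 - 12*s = (s + 2)*(s^3 - s^2 - 6*s) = s*(s + 2)*(s^2 - s - 6) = s*(s - 3)*(s + 2)*(s + 2)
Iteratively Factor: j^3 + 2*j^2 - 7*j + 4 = (j - 1)*(j^2 + 3*j - 4) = (j - 1)*(j + 4)*(j - 1)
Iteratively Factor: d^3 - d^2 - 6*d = (d)*(d^2 - d - 6) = d*(d - 3)*(d + 2)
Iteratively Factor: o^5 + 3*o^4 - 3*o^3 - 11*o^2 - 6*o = (o)*(o^4 + 3*o^3 - 3*o^2 - 11*o - 6) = o*(o + 1)*(o^3 + 2*o^2 - 5*o - 6) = o*(o - 2)*(o + 1)*(o^2 + 4*o + 3) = o*(o - 2)*(o + 1)*(o + 3)*(o + 1)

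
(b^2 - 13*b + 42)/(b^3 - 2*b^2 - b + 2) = (b^2 - 13*b + 42)/(b^3 - 2*b^2 - b + 2)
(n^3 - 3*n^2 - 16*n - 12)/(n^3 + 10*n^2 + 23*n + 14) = (n - 6)/(n + 7)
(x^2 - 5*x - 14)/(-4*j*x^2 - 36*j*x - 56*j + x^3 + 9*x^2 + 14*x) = (x - 7)/(-4*j*x - 28*j + x^2 + 7*x)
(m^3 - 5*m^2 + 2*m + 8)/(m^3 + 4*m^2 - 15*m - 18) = (m^2 - 6*m + 8)/(m^2 + 3*m - 18)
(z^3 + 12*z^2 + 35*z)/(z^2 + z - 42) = z*(z + 5)/(z - 6)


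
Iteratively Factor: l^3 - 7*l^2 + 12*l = (l)*(l^2 - 7*l + 12) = l*(l - 4)*(l - 3)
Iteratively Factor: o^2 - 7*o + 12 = (o - 3)*(o - 4)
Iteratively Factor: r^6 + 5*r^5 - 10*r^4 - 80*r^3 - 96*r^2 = (r)*(r^5 + 5*r^4 - 10*r^3 - 80*r^2 - 96*r) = r*(r + 4)*(r^4 + r^3 - 14*r^2 - 24*r) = r*(r + 2)*(r + 4)*(r^3 - r^2 - 12*r) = r^2*(r + 2)*(r + 4)*(r^2 - r - 12) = r^2*(r + 2)*(r + 3)*(r + 4)*(r - 4)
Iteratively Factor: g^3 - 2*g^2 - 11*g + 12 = (g - 1)*(g^2 - g - 12) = (g - 4)*(g - 1)*(g + 3)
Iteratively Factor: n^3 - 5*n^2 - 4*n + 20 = (n + 2)*(n^2 - 7*n + 10) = (n - 5)*(n + 2)*(n - 2)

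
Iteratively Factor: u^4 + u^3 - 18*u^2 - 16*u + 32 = (u - 4)*(u^3 + 5*u^2 + 2*u - 8) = (u - 4)*(u + 4)*(u^2 + u - 2) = (u - 4)*(u + 2)*(u + 4)*(u - 1)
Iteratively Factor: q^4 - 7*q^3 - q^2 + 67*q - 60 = (q + 3)*(q^3 - 10*q^2 + 29*q - 20) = (q - 5)*(q + 3)*(q^2 - 5*q + 4) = (q - 5)*(q - 4)*(q + 3)*(q - 1)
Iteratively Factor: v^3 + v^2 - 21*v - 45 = (v - 5)*(v^2 + 6*v + 9) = (v - 5)*(v + 3)*(v + 3)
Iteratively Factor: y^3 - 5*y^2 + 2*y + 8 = (y + 1)*(y^2 - 6*y + 8) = (y - 2)*(y + 1)*(y - 4)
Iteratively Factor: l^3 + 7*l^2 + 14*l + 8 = (l + 1)*(l^2 + 6*l + 8) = (l + 1)*(l + 4)*(l + 2)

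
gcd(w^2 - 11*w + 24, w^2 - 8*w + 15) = w - 3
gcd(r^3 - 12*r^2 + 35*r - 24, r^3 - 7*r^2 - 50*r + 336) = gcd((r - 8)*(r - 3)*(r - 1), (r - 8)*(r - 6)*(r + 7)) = r - 8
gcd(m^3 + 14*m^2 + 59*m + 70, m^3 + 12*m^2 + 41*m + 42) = m^2 + 9*m + 14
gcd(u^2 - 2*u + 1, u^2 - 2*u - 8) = 1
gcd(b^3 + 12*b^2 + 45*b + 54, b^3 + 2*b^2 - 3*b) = b + 3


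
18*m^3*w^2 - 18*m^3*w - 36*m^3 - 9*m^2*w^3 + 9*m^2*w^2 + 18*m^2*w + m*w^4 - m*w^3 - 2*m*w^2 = (-6*m + w)*(-3*m + w)*(w - 2)*(m*w + m)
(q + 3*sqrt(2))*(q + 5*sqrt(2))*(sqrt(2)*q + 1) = sqrt(2)*q^3 + 17*q^2 + 38*sqrt(2)*q + 30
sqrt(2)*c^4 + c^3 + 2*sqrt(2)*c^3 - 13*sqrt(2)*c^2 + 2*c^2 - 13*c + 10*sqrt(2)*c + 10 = (c - 2)*(c - 1)*(c + 5)*(sqrt(2)*c + 1)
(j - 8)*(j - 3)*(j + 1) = j^3 - 10*j^2 + 13*j + 24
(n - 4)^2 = n^2 - 8*n + 16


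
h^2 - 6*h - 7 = (h - 7)*(h + 1)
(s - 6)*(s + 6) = s^2 - 36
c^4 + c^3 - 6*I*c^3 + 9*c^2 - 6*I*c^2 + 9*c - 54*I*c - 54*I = (c + 1)*(c - 6*I)*(c - 3*I)*(c + 3*I)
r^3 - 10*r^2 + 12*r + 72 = (r - 6)^2*(r + 2)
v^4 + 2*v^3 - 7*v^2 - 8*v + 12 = (v - 2)*(v - 1)*(v + 2)*(v + 3)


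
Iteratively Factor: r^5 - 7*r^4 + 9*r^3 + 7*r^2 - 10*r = (r - 1)*(r^4 - 6*r^3 + 3*r^2 + 10*r) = (r - 2)*(r - 1)*(r^3 - 4*r^2 - 5*r) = (r - 5)*(r - 2)*(r - 1)*(r^2 + r) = r*(r - 5)*(r - 2)*(r - 1)*(r + 1)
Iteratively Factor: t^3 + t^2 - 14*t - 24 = (t - 4)*(t^2 + 5*t + 6) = (t - 4)*(t + 2)*(t + 3)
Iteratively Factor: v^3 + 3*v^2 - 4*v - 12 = (v + 3)*(v^2 - 4) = (v + 2)*(v + 3)*(v - 2)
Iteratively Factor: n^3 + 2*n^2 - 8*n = (n - 2)*(n^2 + 4*n) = n*(n - 2)*(n + 4)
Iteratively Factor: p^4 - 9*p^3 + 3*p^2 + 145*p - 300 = (p + 4)*(p^3 - 13*p^2 + 55*p - 75) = (p - 5)*(p + 4)*(p^2 - 8*p + 15) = (p - 5)^2*(p + 4)*(p - 3)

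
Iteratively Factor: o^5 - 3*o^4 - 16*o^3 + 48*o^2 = (o - 3)*(o^4 - 16*o^2) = (o - 3)*(o + 4)*(o^3 - 4*o^2) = o*(o - 3)*(o + 4)*(o^2 - 4*o) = o*(o - 4)*(o - 3)*(o + 4)*(o)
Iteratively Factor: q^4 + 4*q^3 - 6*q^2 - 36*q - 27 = (q + 3)*(q^3 + q^2 - 9*q - 9) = (q + 3)^2*(q^2 - 2*q - 3) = (q - 3)*(q + 3)^2*(q + 1)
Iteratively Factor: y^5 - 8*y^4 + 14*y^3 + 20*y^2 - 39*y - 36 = (y - 3)*(y^4 - 5*y^3 - y^2 + 17*y + 12) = (y - 4)*(y - 3)*(y^3 - y^2 - 5*y - 3) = (y - 4)*(y - 3)*(y + 1)*(y^2 - 2*y - 3) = (y - 4)*(y - 3)^2*(y + 1)*(y + 1)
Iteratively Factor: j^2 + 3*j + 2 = (j + 2)*(j + 1)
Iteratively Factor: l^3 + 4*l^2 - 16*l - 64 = (l + 4)*(l^2 - 16) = (l - 4)*(l + 4)*(l + 4)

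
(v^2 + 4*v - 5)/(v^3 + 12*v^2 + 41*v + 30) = (v - 1)/(v^2 + 7*v + 6)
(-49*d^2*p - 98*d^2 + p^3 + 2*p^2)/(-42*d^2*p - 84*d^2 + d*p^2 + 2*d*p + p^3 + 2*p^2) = (-7*d + p)/(-6*d + p)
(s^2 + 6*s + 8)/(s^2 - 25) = (s^2 + 6*s + 8)/(s^2 - 25)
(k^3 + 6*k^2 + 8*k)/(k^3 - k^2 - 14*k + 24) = k*(k + 2)/(k^2 - 5*k + 6)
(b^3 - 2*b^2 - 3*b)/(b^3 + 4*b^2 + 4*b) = (b^2 - 2*b - 3)/(b^2 + 4*b + 4)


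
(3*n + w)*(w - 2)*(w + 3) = 3*n*w^2 + 3*n*w - 18*n + w^3 + w^2 - 6*w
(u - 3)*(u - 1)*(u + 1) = u^3 - 3*u^2 - u + 3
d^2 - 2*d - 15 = (d - 5)*(d + 3)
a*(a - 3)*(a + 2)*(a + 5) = a^4 + 4*a^3 - 11*a^2 - 30*a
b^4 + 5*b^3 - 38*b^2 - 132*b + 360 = (b - 5)*(b - 2)*(b + 6)^2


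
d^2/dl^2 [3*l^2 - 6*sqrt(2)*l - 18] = 6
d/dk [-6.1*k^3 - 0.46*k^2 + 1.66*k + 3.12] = -18.3*k^2 - 0.92*k + 1.66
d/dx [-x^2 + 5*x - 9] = 5 - 2*x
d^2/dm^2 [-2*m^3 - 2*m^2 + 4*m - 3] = -12*m - 4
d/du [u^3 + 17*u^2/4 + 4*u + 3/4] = 3*u^2 + 17*u/2 + 4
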